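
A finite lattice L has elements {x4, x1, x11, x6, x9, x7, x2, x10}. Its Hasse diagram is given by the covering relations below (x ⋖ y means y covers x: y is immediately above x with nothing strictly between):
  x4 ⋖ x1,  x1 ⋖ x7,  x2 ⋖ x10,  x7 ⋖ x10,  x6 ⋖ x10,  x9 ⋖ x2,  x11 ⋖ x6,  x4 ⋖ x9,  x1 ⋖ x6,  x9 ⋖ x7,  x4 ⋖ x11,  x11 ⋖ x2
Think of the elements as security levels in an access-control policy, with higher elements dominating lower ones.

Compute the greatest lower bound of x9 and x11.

Common lower bounds of {x9, x11}: x4.
The greatest among these is x4.

x4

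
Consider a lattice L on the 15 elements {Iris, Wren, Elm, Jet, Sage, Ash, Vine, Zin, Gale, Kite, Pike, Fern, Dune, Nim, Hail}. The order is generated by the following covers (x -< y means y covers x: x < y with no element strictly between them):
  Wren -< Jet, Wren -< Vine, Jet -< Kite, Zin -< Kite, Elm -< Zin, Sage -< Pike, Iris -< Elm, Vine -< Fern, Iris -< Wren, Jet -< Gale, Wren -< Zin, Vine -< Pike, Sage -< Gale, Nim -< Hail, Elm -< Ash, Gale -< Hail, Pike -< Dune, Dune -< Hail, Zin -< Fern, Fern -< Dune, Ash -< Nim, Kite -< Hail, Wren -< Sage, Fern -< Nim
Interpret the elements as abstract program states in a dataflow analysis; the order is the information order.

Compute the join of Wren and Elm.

Zin

Common upper bounds of {Wren, Elm}: Dune, Fern, Hail, Kite, Nim, Zin.
The least among these is Zin.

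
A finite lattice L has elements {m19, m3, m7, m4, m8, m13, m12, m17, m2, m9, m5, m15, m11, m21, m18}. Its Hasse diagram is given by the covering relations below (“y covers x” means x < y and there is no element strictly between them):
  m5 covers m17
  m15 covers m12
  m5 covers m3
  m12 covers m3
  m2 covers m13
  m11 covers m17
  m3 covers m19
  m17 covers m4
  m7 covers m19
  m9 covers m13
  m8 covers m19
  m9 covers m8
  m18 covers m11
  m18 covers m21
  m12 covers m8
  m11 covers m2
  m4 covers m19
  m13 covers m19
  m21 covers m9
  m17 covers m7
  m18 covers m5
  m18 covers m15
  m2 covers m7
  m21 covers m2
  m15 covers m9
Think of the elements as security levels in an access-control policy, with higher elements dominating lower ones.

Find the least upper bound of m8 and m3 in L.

Common upper bounds of {m8, m3}: m12, m15, m18.
The least among these is m12.

m12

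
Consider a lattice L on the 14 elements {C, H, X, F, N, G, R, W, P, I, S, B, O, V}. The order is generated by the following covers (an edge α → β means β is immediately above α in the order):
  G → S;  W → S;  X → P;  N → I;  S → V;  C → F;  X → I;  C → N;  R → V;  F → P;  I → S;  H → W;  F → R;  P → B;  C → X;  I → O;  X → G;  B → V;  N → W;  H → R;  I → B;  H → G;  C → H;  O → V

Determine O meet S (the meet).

I

Common lower bounds of {O, S}: C, I, N, X.
The greatest among these is I.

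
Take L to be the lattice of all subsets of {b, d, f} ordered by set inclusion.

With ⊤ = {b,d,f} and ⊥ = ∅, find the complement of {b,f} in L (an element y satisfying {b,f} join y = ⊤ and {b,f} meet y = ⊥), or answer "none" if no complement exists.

Need y with {b,f} ∨ y = {b,d,f} and {b,f} ∧ y = ∅.
Checking each element gives: {d}.

{d}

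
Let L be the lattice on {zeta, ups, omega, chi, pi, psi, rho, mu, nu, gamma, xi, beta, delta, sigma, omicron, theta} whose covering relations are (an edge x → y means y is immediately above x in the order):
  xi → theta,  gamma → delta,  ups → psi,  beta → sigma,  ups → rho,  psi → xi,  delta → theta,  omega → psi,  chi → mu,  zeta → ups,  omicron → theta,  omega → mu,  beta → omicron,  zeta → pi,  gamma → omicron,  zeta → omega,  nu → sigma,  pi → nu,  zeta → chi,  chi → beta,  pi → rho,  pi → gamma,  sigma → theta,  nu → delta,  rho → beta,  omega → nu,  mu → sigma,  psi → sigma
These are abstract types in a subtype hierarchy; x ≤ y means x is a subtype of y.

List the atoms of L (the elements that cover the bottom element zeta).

chi, omega, pi, ups

The atoms are exactly the elements that cover zeta: chi, omega, pi, ups.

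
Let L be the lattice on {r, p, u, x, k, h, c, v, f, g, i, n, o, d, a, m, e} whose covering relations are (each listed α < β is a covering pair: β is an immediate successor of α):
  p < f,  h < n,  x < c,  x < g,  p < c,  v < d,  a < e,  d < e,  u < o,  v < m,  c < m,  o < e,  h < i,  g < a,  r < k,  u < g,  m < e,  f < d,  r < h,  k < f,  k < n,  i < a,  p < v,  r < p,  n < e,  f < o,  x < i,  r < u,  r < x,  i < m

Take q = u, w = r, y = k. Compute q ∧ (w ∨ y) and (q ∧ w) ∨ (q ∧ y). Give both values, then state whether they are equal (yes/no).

w ∨ y = k, so q ∧ (w ∨ y) = u ∧ k = r.
q ∧ w = r and q ∧ y = r, so (q ∧ w) ∨ (q ∧ y) = r ∨ r = r.
Equal: yes.

r; r; yes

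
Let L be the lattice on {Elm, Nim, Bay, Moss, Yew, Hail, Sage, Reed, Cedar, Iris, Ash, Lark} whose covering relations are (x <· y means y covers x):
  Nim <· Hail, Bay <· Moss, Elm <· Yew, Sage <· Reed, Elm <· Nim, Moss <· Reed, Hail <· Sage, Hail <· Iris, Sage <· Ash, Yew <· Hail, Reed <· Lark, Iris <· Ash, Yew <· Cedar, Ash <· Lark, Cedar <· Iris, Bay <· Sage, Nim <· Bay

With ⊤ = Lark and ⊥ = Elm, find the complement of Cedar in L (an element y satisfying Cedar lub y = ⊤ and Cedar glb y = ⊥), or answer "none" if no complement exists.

Need y with Cedar ∨ y = Lark and Cedar ∧ y = Elm.
Checking each element gives: Moss.

Moss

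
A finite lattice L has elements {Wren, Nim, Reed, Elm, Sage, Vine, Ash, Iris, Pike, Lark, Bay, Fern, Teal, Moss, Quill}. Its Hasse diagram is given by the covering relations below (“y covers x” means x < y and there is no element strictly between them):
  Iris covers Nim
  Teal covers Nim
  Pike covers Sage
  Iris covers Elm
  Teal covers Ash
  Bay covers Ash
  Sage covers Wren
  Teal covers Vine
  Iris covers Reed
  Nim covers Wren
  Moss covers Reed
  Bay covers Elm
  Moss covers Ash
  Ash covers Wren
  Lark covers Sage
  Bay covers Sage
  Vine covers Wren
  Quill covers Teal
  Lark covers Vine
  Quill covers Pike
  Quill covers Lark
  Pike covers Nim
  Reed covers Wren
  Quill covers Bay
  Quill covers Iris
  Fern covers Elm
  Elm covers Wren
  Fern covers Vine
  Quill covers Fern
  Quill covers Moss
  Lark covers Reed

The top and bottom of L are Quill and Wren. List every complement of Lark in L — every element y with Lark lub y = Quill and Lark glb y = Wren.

Ash, Elm, Nim

Need y with Lark ∨ y = Quill and Lark ∧ y = Wren.
Checking each element gives: Ash, Elm, Nim.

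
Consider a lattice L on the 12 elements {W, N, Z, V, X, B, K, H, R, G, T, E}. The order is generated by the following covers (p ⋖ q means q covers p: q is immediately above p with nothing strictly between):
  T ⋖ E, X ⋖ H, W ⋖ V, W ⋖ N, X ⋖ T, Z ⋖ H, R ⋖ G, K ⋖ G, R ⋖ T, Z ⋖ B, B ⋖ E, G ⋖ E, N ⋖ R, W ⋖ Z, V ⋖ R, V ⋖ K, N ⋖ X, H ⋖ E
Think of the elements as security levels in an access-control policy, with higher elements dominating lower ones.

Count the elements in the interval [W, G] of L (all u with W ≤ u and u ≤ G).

The interval [W, G] = {G, K, N, R, V, W}, which has 6 elements.

6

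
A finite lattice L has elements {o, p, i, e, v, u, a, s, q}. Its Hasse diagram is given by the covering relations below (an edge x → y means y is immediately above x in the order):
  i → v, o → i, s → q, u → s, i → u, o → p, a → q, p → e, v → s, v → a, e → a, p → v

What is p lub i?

v

Common upper bounds of {p, i}: a, q, s, v.
The least among these is v.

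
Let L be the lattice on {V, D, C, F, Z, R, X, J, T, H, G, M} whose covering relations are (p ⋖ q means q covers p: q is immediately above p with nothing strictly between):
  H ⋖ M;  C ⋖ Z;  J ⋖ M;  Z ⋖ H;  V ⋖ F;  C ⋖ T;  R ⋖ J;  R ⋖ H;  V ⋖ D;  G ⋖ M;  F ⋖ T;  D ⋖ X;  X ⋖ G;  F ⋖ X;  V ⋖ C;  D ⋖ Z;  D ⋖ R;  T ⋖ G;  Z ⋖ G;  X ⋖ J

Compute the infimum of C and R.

Common lower bounds of {C, R}: V.
The greatest among these is V.

V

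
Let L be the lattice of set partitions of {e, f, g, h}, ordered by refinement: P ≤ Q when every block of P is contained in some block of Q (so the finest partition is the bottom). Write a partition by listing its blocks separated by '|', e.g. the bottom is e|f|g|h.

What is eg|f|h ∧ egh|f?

eg|f|h

The meet (common refinement) of eg|f|h and egh|f intersects blocks pairwise, giving eg|f|h.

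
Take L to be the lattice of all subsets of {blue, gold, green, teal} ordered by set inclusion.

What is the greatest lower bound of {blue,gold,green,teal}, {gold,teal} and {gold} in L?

Common lower bounds of {{blue,gold,green,teal}, {gold,teal}, {gold}}: {gold}, ∅.
The greatest among these is {gold}.

{gold}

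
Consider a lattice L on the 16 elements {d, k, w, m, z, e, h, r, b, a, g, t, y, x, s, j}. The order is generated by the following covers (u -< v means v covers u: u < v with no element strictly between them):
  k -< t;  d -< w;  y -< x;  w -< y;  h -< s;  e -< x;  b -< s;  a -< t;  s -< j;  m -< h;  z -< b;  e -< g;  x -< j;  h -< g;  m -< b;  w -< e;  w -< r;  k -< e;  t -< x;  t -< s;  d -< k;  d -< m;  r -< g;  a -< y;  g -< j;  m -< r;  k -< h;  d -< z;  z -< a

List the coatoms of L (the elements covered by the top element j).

g, s, x

The coatoms are exactly the elements covered by j: g, s, x.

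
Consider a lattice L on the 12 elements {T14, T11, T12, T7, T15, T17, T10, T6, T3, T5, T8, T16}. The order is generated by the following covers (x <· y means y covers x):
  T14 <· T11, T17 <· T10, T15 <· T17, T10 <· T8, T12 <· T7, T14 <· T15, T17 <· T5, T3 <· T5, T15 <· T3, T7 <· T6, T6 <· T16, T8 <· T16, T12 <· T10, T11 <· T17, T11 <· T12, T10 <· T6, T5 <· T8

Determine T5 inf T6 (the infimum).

T17

Common lower bounds of {T5, T6}: T11, T14, T15, T17.
The greatest among these is T17.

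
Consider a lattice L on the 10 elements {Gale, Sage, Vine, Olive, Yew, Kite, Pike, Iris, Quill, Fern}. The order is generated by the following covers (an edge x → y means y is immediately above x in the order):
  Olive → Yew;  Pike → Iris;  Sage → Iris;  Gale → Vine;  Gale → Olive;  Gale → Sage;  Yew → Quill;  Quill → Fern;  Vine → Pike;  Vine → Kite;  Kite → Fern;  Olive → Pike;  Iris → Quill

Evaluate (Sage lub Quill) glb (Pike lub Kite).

Quill

Sage ∨ Quill = Quill
Pike ∨ Kite = Fern
Quill ∧ Fern = Quill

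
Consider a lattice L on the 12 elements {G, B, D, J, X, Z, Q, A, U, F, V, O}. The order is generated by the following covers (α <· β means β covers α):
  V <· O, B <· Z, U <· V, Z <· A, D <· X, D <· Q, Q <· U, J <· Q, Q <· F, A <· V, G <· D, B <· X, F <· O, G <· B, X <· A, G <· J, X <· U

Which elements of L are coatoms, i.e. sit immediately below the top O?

The coatoms are exactly the elements covered by O: F, V.

F, V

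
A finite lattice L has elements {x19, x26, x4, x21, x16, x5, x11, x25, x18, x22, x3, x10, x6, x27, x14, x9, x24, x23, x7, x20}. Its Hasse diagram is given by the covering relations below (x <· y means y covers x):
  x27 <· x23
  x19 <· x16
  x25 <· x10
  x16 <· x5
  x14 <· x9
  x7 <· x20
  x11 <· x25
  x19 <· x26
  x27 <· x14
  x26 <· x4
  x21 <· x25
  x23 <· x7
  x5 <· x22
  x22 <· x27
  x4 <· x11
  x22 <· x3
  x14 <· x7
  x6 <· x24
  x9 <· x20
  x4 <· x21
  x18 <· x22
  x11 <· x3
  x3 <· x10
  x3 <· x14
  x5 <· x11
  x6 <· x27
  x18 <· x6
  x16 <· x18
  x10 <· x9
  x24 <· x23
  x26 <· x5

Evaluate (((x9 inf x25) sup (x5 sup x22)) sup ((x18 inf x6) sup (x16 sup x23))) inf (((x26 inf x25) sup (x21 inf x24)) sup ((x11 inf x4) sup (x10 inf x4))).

x4

x9 ∧ x25 = x25
x5 ∨ x22 = x22
x25 ∨ x22 = x10
x18 ∧ x6 = x18
x16 ∨ x23 = x23
x18 ∨ x23 = x23
x10 ∨ x23 = x20
x26 ∧ x25 = x26
x21 ∧ x24 = x19
x26 ∨ x19 = x26
x11 ∧ x4 = x4
x10 ∧ x4 = x4
x4 ∨ x4 = x4
x26 ∨ x4 = x4
x20 ∧ x4 = x4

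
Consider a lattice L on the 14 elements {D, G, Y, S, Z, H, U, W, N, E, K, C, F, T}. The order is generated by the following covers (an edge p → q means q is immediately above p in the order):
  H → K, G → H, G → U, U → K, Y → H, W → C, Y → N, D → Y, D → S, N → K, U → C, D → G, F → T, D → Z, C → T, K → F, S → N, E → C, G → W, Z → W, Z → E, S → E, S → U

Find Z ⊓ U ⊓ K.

D

Common lower bounds of {Z, U, K}: D.
The greatest among these is D.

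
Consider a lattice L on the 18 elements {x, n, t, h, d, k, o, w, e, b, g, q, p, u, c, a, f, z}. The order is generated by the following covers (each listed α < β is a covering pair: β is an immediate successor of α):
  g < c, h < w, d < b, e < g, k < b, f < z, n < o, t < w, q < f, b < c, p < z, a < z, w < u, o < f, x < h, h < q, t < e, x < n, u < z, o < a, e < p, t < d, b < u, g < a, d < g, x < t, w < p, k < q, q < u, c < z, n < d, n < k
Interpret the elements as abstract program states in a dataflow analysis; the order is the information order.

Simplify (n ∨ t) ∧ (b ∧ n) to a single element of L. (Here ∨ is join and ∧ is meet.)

n ∨ t = d
b ∧ n = n
d ∧ n = n

n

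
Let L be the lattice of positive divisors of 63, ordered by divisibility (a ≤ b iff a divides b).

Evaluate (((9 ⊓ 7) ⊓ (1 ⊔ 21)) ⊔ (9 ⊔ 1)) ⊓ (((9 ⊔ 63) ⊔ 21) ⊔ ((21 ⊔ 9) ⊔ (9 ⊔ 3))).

9 ∧ 7 = 1
1 ∨ 21 = 21
1 ∧ 21 = 1
9 ∨ 1 = 9
1 ∨ 9 = 9
9 ∨ 63 = 63
63 ∨ 21 = 63
21 ∨ 9 = 63
9 ∨ 3 = 9
63 ∨ 9 = 63
63 ∨ 63 = 63
9 ∧ 63 = 9

9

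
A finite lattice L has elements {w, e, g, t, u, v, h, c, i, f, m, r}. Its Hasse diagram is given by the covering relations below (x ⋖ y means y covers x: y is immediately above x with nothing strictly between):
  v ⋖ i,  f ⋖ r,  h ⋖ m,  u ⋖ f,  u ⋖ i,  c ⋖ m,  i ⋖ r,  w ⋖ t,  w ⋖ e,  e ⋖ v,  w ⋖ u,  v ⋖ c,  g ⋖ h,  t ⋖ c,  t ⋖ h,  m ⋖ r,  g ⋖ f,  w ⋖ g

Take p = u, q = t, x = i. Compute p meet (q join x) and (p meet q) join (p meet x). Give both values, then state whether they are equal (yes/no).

q join x = r, so p meet (q join x) = u meet r = u.
p meet q = w and p meet x = u, so (p meet q) join (p meet x) = w join u = u.
Equal: yes.

u; u; yes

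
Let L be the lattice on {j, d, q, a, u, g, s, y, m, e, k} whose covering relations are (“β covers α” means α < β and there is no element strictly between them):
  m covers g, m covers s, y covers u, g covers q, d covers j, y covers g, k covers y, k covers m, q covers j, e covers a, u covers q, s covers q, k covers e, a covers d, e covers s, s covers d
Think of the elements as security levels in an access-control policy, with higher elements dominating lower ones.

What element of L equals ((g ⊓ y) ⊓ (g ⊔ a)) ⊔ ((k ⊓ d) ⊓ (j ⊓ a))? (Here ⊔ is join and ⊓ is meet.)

g

g ∧ y = g
g ∨ a = k
g ∧ k = g
k ∧ d = d
j ∧ a = j
d ∧ j = j
g ∨ j = g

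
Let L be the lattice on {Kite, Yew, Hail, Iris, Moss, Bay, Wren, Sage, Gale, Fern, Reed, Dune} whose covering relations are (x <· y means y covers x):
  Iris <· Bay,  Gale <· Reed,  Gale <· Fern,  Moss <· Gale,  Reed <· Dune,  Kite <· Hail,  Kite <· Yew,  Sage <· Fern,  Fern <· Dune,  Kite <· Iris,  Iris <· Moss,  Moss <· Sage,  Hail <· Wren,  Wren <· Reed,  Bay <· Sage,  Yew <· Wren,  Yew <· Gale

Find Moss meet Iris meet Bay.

Common lower bounds of {Moss, Iris, Bay}: Iris, Kite.
The greatest among these is Iris.

Iris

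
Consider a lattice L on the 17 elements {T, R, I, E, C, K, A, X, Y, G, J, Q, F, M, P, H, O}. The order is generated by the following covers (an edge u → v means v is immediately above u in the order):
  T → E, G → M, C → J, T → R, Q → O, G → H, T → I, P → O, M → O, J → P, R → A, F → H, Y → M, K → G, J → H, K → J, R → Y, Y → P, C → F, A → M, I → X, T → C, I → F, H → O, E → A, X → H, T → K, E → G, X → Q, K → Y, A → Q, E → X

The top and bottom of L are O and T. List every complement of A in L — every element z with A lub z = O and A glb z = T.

C, F, J

Need z with A ∨ z = O and A ∧ z = T.
Checking each element gives: C, F, J.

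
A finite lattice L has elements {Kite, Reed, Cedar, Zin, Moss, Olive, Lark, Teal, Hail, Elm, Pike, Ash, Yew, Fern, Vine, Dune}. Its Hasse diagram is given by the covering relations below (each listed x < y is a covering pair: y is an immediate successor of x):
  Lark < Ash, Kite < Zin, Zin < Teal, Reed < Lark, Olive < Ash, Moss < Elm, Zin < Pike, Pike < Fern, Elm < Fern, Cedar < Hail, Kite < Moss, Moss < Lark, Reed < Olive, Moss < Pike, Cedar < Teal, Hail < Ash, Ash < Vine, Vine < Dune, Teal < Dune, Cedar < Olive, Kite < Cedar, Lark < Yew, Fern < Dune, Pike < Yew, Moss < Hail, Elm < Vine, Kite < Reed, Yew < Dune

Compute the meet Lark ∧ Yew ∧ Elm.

Moss

Common lower bounds of {Lark, Yew, Elm}: Kite, Moss.
The greatest among these is Moss.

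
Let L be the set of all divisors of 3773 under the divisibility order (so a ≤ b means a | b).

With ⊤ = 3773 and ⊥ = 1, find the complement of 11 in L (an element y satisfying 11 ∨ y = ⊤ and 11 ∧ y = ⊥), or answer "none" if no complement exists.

343

Need y with 11 ∨ y = 3773 and 11 ∧ y = 1.
Checking each element gives: 343.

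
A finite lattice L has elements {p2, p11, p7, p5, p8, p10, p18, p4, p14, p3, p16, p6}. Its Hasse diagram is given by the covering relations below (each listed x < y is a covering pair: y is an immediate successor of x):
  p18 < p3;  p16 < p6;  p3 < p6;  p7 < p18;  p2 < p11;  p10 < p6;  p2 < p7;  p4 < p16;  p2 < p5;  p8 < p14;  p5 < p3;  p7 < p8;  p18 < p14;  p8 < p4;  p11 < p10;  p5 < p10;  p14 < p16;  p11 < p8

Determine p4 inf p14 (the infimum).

Common lower bounds of {p4, p14}: p11, p2, p7, p8.
The greatest among these is p8.

p8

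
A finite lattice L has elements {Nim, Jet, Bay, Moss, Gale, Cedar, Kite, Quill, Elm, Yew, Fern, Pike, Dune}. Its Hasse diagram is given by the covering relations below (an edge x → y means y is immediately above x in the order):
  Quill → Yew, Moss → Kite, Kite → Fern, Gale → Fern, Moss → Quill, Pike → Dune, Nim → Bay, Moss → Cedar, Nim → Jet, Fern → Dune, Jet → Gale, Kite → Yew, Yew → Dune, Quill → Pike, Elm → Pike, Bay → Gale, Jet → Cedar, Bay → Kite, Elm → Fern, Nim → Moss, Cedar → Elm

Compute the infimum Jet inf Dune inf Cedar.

Common lower bounds of {Jet, Dune, Cedar}: Jet, Nim.
The greatest among these is Jet.

Jet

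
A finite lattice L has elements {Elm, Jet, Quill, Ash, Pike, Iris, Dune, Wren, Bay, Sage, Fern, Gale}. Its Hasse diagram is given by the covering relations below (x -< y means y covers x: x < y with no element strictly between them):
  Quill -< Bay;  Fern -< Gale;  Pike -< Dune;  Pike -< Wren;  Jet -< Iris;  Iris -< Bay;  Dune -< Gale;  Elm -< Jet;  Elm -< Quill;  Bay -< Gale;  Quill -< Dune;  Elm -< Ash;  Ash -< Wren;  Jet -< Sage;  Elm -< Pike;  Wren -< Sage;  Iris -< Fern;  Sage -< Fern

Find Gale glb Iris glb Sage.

Common lower bounds of {Gale, Iris, Sage}: Elm, Jet.
The greatest among these is Jet.

Jet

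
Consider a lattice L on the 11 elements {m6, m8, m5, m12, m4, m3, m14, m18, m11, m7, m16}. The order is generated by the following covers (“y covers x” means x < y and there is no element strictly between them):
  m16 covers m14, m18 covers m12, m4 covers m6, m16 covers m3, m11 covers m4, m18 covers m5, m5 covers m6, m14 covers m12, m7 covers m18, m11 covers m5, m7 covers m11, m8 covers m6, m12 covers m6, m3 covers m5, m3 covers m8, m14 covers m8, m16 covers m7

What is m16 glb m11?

m11

Common lower bounds of {m16, m11}: m11, m4, m5, m6.
The greatest among these is m11.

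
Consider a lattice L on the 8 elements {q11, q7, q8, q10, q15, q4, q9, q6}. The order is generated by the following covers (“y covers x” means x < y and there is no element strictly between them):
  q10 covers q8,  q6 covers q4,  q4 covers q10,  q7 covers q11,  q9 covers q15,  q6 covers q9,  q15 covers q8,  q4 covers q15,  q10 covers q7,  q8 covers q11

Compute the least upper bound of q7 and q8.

q10

Common upper bounds of {q7, q8}: q10, q4, q6.
The least among these is q10.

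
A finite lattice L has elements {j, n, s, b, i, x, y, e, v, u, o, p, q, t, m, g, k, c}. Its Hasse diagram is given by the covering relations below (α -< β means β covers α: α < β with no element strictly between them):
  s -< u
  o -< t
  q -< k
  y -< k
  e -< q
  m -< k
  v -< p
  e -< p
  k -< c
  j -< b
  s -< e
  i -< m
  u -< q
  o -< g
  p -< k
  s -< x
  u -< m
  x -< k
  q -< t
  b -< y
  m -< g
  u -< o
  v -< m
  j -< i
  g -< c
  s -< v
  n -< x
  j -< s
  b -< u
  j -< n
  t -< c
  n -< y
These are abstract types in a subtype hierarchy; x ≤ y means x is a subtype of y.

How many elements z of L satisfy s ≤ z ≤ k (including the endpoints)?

9

The interval [s, k] = {e, k, m, p, q, s, u, v, x}, which has 9 elements.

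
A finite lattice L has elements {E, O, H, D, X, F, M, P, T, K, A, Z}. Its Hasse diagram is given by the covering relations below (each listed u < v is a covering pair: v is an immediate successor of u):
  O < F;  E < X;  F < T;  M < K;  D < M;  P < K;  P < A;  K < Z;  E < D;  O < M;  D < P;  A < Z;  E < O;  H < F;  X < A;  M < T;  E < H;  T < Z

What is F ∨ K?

Common upper bounds of {F, K}: Z.
The least among these is Z.

Z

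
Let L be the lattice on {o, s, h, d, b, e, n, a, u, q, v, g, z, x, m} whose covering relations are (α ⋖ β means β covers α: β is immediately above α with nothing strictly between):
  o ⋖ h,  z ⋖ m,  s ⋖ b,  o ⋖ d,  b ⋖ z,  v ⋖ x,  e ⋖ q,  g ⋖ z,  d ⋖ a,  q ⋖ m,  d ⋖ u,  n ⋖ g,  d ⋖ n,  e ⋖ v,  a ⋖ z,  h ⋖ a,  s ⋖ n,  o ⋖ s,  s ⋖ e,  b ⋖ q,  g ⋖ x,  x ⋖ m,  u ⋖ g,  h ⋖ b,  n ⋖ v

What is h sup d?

a

Common upper bounds of {h, d}: a, m, z.
The least among these is a.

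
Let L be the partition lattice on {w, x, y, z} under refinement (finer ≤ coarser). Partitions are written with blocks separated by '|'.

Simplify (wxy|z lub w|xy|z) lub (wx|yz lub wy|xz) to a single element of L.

wxyz

wxy|z ∨ w|xy|z = wxy|z
wx|yz ∨ wy|xz = wxyz
wxy|z ∨ wxyz = wxyz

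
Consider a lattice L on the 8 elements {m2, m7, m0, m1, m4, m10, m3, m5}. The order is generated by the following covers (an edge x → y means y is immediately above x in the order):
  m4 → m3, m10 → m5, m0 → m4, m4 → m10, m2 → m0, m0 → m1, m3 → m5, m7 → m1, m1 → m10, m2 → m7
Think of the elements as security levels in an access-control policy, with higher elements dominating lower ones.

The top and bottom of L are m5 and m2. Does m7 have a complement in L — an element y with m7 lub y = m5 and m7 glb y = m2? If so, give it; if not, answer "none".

m3

Need y with m7 ∨ y = m5 and m7 ∧ y = m2.
Checking each element gives: m3.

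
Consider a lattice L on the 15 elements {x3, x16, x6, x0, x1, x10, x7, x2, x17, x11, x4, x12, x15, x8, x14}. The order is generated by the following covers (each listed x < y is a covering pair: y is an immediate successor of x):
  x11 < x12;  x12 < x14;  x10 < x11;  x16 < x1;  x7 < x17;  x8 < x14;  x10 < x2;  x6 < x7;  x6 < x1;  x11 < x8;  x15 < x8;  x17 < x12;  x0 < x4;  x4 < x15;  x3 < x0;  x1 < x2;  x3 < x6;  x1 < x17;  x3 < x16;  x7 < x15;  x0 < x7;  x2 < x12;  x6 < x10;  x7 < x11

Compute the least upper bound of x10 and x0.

Common upper bounds of {x10, x0}: x11, x12, x14, x8.
The least among these is x11.

x11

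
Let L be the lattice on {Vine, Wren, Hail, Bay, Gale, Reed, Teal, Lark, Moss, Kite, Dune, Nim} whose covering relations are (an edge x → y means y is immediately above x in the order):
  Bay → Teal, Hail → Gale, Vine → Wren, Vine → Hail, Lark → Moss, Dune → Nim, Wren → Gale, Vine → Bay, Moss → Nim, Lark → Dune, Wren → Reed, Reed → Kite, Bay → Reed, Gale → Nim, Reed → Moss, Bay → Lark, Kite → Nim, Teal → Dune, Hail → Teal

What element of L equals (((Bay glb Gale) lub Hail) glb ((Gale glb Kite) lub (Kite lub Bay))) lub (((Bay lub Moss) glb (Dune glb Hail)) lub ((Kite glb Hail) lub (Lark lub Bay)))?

Lark

Bay ∧ Gale = Vine
Vine ∨ Hail = Hail
Gale ∧ Kite = Wren
Kite ∨ Bay = Kite
Wren ∨ Kite = Kite
Hail ∧ Kite = Vine
Bay ∨ Moss = Moss
Dune ∧ Hail = Hail
Moss ∧ Hail = Vine
Kite ∧ Hail = Vine
Lark ∨ Bay = Lark
Vine ∨ Lark = Lark
Vine ∨ Lark = Lark
Vine ∨ Lark = Lark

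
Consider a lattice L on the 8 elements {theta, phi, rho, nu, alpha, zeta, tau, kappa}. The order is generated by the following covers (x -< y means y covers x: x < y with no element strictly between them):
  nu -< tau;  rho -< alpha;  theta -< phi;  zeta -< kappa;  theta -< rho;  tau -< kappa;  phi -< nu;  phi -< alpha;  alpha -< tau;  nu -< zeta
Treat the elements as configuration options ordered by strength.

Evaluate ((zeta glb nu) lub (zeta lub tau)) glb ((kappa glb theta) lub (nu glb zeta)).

zeta ∧ nu = nu
zeta ∨ tau = kappa
nu ∨ kappa = kappa
kappa ∧ theta = theta
nu ∧ zeta = nu
theta ∨ nu = nu
kappa ∧ nu = nu

nu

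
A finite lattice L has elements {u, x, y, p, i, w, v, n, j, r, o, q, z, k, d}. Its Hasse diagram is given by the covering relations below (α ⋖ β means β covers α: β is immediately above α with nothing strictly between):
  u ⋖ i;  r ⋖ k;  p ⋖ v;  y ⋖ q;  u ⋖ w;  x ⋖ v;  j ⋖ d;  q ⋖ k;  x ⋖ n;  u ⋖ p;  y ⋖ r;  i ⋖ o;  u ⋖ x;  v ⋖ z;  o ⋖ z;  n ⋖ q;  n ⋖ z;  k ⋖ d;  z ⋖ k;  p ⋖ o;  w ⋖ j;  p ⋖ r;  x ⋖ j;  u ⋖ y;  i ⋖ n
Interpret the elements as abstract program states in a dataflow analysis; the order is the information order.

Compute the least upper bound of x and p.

Common upper bounds of {x, p}: d, k, v, z.
The least among these is v.

v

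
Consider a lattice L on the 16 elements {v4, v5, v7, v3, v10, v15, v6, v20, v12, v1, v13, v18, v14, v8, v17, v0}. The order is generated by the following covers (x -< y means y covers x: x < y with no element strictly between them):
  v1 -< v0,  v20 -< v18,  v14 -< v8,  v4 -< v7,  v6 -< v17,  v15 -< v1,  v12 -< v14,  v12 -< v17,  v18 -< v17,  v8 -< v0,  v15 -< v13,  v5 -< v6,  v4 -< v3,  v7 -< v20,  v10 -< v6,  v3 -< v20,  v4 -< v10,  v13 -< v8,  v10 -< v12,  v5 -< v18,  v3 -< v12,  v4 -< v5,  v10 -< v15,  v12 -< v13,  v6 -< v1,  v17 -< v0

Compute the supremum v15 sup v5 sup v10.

Common upper bounds of {v15, v5, v10}: v0, v1.
The least among these is v1.

v1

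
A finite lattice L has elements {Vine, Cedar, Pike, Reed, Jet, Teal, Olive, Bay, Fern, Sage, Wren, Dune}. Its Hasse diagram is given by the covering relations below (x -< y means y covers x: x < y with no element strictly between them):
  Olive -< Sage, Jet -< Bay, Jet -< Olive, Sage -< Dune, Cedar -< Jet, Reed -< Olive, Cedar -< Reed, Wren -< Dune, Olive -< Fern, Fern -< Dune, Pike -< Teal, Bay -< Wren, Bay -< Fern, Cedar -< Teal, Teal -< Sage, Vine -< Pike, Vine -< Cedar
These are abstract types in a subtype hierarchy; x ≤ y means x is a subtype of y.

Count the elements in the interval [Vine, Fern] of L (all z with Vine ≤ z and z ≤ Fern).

7

The interval [Vine, Fern] = {Bay, Cedar, Fern, Jet, Olive, Reed, Vine}, which has 7 elements.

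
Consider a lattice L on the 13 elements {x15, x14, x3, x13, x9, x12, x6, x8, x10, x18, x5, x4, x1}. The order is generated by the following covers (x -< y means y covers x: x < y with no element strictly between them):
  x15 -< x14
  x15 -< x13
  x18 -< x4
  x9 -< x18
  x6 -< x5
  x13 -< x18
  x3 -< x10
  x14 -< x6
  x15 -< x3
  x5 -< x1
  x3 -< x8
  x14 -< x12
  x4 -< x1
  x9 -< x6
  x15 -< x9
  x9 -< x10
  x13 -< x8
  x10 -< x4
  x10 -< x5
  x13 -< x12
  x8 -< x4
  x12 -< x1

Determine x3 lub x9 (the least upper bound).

Common upper bounds of {x3, x9}: x1, x10, x4, x5.
The least among these is x10.

x10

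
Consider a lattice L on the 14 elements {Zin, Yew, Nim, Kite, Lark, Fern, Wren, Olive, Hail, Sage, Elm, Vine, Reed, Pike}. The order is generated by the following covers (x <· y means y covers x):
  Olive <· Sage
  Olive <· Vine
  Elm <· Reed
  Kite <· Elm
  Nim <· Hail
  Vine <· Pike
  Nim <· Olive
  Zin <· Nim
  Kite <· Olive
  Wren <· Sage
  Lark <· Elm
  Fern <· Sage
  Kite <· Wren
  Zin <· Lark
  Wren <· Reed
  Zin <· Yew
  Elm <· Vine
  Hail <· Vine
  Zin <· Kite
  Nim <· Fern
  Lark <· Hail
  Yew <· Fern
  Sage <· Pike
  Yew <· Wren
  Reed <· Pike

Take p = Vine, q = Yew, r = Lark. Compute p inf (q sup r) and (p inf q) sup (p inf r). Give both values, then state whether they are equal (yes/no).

q sup r = Reed, so p inf (q sup r) = Vine inf Reed = Elm.
p inf q = Zin and p inf r = Lark, so (p inf q) sup (p inf r) = Zin sup Lark = Lark.
Equal: no.

Elm; Lark; no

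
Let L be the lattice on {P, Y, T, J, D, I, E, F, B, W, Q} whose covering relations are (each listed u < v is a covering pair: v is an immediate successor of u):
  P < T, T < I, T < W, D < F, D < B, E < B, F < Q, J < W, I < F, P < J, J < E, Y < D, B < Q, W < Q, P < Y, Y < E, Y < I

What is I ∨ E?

Q

Common upper bounds of {I, E}: Q.
The least among these is Q.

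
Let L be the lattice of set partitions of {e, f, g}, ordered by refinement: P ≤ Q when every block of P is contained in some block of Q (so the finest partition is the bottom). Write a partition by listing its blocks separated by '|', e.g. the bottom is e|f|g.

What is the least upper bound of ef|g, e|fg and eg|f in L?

The join of ef|g, e|fg, eg|f merges any blocks that overlap across the partitions, giving efg.

efg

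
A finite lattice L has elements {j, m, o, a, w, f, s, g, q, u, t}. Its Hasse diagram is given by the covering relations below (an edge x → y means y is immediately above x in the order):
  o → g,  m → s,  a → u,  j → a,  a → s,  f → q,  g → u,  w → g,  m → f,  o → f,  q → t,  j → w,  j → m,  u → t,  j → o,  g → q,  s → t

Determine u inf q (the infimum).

g

Common lower bounds of {u, q}: g, j, o, w.
The greatest among these is g.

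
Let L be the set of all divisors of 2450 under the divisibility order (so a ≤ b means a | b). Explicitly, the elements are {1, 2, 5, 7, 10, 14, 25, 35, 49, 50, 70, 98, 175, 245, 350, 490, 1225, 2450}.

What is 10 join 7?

70

In the divisibility order, the join is the least common multiple: lcm(10, 7) = 70.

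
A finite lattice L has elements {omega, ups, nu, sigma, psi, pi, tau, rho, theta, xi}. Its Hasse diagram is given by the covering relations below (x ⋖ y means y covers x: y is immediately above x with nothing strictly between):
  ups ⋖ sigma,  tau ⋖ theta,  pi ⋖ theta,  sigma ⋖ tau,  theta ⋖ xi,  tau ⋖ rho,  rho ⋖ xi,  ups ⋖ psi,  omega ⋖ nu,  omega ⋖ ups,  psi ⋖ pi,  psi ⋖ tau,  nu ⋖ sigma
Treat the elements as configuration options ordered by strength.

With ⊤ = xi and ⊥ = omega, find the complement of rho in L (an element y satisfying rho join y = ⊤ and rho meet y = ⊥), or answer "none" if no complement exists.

For every candidate y, either rho ∨ y ≠ xi or rho ∧ y ≠ omega; no complement exists.

none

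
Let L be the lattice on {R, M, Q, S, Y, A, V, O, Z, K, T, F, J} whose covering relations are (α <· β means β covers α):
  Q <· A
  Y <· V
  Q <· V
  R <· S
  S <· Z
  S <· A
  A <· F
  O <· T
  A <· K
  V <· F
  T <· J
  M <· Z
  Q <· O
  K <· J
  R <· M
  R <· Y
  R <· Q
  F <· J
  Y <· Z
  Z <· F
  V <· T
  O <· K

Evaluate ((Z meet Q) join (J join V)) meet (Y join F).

F

Z ∧ Q = R
J ∨ V = J
R ∨ J = J
Y ∨ F = F
J ∧ F = F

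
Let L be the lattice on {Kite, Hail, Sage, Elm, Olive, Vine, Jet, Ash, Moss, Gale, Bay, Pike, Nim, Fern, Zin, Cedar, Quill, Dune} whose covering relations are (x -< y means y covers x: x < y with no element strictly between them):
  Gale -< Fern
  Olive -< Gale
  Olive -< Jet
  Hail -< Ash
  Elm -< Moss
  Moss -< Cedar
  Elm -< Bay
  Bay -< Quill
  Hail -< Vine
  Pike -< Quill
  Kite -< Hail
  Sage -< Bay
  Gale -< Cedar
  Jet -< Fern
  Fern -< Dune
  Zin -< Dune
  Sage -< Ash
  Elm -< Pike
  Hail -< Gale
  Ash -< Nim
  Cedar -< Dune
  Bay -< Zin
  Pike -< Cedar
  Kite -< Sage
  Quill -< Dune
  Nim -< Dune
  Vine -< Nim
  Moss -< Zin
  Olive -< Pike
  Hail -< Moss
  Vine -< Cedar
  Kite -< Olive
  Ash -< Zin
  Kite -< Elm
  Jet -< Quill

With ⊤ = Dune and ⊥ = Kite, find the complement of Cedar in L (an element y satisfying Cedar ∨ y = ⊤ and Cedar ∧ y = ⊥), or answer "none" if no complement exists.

Need y with Cedar ∨ y = Dune and Cedar ∧ y = Kite.
Checking each element gives: Sage.

Sage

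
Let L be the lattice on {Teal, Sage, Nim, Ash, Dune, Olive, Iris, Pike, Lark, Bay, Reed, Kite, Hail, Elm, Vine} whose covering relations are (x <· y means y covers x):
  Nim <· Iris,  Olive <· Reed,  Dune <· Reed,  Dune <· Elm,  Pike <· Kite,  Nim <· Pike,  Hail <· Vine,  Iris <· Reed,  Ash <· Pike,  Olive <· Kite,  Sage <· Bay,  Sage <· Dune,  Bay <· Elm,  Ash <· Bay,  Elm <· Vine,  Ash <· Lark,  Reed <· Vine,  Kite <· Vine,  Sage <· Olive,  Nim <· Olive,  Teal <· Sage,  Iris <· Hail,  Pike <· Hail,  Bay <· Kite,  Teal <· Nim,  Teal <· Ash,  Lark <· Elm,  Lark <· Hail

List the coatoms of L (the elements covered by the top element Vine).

The coatoms are exactly the elements covered by Vine: Elm, Hail, Kite, Reed.

Elm, Hail, Kite, Reed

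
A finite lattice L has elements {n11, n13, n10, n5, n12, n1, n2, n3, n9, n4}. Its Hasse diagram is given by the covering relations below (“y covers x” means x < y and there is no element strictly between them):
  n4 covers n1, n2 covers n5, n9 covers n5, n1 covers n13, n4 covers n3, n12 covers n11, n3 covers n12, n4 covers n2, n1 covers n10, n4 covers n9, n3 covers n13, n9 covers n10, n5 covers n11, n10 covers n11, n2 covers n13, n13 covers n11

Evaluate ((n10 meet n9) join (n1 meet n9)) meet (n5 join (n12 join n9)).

n10 ∧ n9 = n10
n1 ∧ n9 = n10
n10 ∨ n10 = n10
n12 ∨ n9 = n4
n5 ∨ n4 = n4
n10 ∧ n4 = n10

n10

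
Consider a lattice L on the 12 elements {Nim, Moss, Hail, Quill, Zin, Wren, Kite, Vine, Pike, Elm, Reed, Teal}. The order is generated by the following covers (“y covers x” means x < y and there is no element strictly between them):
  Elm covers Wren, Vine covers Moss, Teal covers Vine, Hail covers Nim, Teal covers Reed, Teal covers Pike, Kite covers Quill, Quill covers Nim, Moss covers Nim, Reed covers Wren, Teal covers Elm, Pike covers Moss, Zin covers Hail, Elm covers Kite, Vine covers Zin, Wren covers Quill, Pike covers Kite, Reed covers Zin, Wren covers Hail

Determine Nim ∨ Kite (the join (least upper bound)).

Kite

Common upper bounds of {Nim, Kite}: Elm, Kite, Pike, Teal.
The least among these is Kite.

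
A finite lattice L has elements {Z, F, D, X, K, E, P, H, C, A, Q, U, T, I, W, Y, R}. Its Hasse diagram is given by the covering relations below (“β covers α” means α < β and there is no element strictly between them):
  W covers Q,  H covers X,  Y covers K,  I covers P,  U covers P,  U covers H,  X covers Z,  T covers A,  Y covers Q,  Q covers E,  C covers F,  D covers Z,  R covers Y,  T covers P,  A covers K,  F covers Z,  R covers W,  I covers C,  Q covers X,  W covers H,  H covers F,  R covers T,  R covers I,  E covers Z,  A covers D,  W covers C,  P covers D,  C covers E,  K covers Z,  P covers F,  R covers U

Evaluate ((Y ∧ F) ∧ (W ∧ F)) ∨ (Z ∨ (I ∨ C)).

I

Y ∧ F = Z
W ∧ F = F
Z ∧ F = Z
I ∨ C = I
Z ∨ I = I
Z ∨ I = I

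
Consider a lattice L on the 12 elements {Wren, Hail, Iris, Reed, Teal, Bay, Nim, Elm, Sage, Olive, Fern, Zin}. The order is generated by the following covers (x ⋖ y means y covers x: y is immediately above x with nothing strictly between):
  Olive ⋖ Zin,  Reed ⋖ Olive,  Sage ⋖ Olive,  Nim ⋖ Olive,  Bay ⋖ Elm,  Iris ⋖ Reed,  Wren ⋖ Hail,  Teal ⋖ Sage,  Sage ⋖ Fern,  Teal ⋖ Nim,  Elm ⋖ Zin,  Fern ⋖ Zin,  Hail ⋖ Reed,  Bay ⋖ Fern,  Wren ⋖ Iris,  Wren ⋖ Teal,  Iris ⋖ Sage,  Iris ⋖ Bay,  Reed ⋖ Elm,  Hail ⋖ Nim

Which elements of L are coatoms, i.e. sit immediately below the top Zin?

Elm, Fern, Olive

The coatoms are exactly the elements covered by Zin: Elm, Fern, Olive.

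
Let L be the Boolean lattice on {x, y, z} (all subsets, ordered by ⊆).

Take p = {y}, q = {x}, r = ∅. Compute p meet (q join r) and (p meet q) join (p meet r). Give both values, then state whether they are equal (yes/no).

∅; ∅; yes

q join r = {x}, so p meet (q join r) = {y} meet {x} = ∅.
p meet q = ∅ and p meet r = ∅, so (p meet q) join (p meet r) = ∅ join ∅ = ∅.
Equal: yes.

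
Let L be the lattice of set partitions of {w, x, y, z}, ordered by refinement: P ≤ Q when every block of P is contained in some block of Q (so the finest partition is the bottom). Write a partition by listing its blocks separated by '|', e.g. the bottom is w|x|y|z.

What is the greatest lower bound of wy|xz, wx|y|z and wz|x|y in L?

The meet (common refinement) of wy|xz, wx|y|z, wz|x|y intersects blocks pairwise, giving w|x|y|z.

w|x|y|z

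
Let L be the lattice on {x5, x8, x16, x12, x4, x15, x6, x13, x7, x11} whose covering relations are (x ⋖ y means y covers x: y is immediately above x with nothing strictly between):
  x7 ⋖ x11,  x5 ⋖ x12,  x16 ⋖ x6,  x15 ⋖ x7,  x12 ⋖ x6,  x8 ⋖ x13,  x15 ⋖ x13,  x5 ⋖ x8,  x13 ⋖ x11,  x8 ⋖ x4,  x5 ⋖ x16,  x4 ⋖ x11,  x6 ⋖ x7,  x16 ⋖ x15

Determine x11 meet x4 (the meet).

Common lower bounds of {x11, x4}: x4, x5, x8.
The greatest among these is x4.

x4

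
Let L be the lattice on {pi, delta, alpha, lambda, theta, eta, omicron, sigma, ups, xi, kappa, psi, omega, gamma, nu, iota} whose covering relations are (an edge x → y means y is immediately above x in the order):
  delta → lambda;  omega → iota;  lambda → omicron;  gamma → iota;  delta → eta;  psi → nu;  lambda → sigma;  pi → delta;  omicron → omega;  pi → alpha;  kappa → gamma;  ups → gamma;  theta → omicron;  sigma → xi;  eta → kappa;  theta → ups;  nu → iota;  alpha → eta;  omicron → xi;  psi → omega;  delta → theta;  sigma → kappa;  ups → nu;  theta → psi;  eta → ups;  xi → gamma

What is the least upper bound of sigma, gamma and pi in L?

Common upper bounds of {sigma, gamma, pi}: gamma, iota.
The least among these is gamma.

gamma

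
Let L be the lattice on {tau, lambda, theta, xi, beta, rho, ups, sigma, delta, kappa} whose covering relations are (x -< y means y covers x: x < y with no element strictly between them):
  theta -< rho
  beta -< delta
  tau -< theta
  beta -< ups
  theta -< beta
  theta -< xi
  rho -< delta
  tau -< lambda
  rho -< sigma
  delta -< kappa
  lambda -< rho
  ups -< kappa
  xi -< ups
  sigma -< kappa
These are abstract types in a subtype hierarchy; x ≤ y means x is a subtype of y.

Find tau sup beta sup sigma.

Common upper bounds of {tau, beta, sigma}: kappa.
The least among these is kappa.

kappa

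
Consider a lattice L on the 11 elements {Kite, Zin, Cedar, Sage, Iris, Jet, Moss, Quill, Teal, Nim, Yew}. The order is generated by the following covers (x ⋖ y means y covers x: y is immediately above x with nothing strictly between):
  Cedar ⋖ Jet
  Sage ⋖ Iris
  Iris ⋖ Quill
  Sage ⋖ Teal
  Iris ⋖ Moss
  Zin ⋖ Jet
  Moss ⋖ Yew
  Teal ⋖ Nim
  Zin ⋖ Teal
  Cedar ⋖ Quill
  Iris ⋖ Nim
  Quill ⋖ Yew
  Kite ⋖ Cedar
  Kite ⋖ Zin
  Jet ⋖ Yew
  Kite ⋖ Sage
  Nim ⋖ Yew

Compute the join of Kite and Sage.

Sage

Common upper bounds of {Kite, Sage}: Iris, Moss, Nim, Quill, Sage, Teal, Yew.
The least among these is Sage.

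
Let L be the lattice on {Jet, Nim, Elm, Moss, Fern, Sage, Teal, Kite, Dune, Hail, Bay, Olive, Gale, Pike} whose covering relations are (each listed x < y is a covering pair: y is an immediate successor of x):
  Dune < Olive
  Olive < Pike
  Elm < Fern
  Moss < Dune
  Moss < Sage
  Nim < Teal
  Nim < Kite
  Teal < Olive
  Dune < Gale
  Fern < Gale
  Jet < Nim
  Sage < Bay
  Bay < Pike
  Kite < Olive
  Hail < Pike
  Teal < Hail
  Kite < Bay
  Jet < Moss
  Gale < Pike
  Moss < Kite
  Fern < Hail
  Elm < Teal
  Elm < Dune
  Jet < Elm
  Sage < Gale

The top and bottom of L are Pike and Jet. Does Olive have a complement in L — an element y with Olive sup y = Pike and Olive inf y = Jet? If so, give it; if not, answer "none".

none

For every candidate y, either Olive ∨ y ≠ Pike or Olive ∧ y ≠ Jet; no complement exists.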